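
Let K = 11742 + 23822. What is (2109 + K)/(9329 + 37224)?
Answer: 37673/46553 ≈ 0.80925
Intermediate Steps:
K = 35564
(2109 + K)/(9329 + 37224) = (2109 + 35564)/(9329 + 37224) = 37673/46553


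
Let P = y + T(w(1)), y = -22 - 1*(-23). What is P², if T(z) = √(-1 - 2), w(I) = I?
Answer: (1 + I*√3)² ≈ -2.0 + 3.4641*I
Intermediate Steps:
y = 1 (y = -22 + 23 = 1)
T(z) = I*√3 (T(z) = √(-3) = I*√3)
P = 1 + I*√3 ≈ 1.0 + 1.732*I
P² = (1 + I*√3)²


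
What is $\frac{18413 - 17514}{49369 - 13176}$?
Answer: $\frac{899}{36193} \approx 0.024839$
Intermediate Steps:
$\frac{18413 - 17514}{49369 - 13176} = \frac{899}{49369 - 13176} = \frac{899}{36193}$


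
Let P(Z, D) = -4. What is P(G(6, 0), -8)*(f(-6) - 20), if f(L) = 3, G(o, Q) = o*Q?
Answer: 68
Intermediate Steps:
G(o, Q) = Q*o
P(G(6, 0), -8)*(f(-6) - 20) = -4*(3 - 20) = -4*(-17) = 68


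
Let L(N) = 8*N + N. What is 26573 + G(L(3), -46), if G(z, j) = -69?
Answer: 26504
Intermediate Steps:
L(N) = 9*N
26573 + G(L(3), -46) = 26573 - 69 = 26504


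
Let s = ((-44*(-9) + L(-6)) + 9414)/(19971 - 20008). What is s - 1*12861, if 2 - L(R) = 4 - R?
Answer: -485659/37 ≈ -13126.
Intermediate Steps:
L(R) = -2 + R (L(R) = 2 - (4 - R) = 2 + (-4 + R) = -2 + R)
s = -9802/37 (s = ((-44*(-9) + (-2 - 6)) + 9414)/(19971 - 20008) = ((396 - 8) + 9414)/(-37) = (388 + 9414)*(-1/37) = 9802*(-1/37) = -9802/37 ≈ -264.92)
s - 1*12861 = -9802/37 - 1*12861 = -9802/37 - 12861 = -485659/37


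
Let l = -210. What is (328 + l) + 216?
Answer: 334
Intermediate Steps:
(328 + l) + 216 = (328 - 210) + 216 = 118 + 216 = 334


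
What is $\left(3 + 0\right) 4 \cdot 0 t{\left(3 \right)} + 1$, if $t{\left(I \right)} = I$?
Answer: $1$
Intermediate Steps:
$\left(3 + 0\right) 4 \cdot 0 t{\left(3 \right)} + 1 = \left(3 + 0\right) 4 \cdot 0 \cdot 3 + 1 = 3 \cdot 0 \cdot 3 + 1 = 0 \cdot 3 + 1 = 0 + 1 = 1$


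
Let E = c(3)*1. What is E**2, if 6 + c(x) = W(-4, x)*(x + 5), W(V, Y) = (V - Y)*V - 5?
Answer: 31684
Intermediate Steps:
W(V, Y) = -5 + V*(V - Y) (W(V, Y) = V*(V - Y) - 5 = -5 + V*(V - Y))
c(x) = -6 + (5 + x)*(11 + 4*x) (c(x) = -6 + (-5 + (-4)**2 - 1*(-4)*x)*(x + 5) = -6 + (-5 + 16 + 4*x)*(5 + x) = -6 + (11 + 4*x)*(5 + x) = -6 + (5 + x)*(11 + 4*x))
E = 178 (E = (49 + 4*3**2 + 31*3)*1 = (49 + 4*9 + 93)*1 = (49 + 36 + 93)*1 = 178*1 = 178)
E**2 = 178**2 = 31684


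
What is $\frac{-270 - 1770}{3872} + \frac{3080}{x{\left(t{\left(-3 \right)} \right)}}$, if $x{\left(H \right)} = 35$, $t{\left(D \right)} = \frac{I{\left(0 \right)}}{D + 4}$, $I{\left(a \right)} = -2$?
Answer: $\frac{42337}{484} \approx 87.473$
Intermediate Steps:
$t{\left(D \right)} = - \frac{2}{4 + D}$ ($t{\left(D \right)} = - \frac{2}{D + 4} = - \frac{2}{4 + D}$)
$\frac{-270 - 1770}{3872} + \frac{3080}{x{\left(t{\left(-3 \right)} \right)}} = \frac{-270 - 1770}{3872} + \frac{3080}{35} = \left(-270 - 1770\right) \frac{1}{3872} + 3080 \cdot \frac{1}{35} = \left(-2040\right) \frac{1}{3872} + 88 = - \frac{255}{484} + 88 = \frac{42337}{484}$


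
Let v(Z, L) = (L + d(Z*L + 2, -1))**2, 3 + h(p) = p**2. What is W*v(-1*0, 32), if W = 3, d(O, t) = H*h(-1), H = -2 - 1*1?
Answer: 4332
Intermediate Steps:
h(p) = -3 + p**2
H = -3 (H = -2 - 1 = -3)
d(O, t) = 6 (d(O, t) = -3*(-3 + (-1)**2) = -3*(-3 + 1) = -3*(-2) = 6)
v(Z, L) = (6 + L)**2 (v(Z, L) = (L + 6)**2 = (6 + L)**2)
W*v(-1*0, 32) = 3*(6 + 32)**2 = 3*38**2 = 3*1444 = 4332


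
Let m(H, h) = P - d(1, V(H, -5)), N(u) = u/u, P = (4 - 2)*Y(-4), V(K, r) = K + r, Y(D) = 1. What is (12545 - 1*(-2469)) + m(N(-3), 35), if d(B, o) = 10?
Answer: 15006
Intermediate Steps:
P = 2 (P = (4 - 2)*1 = 2*1 = 2)
N(u) = 1
m(H, h) = -8 (m(H, h) = 2 - 1*10 = 2 - 10 = -8)
(12545 - 1*(-2469)) + m(N(-3), 35) = (12545 - 1*(-2469)) - 8 = (12545 + 2469) - 8 = 15014 - 8 = 15006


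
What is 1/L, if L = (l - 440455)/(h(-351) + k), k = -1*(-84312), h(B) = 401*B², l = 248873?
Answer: -49487913/191582 ≈ -258.31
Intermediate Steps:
k = 84312
L = -191582/49487913 (L = (248873 - 440455)/(401*(-351)² + 84312) = -191582/(401*123201 + 84312) = -191582/(49403601 + 84312) = -191582/49487913 ≈ -0.0038713)
1/L = 1/(-191582/49487913) = -49487913/191582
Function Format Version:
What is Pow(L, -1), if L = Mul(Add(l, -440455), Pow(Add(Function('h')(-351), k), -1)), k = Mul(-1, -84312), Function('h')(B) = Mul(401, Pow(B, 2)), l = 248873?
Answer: Rational(-49487913, 191582) ≈ -258.31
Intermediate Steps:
k = 84312
L = Rational(-191582, 49487913) (L = Mul(Add(248873, -440455), Pow(Add(Mul(401, Pow(-351, 2)), 84312), -1)) = Mul(-191582, Pow(Add(Mul(401, 123201), 84312), -1)) = Mul(-191582, Pow(Add(49403601, 84312), -1)) = Mul(-191582, Pow(49487913, -1)) = Mul(-191582, Rational(1, 49487913)) = Rational(-191582, 49487913) ≈ -0.0038713)
Pow(L, -1) = Pow(Rational(-191582, 49487913), -1) = Rational(-49487913, 191582)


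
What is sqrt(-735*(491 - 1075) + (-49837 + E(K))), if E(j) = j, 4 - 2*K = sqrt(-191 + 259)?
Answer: sqrt(379405 - sqrt(17)) ≈ 615.96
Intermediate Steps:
K = 2 - sqrt(17) (K = 2 - sqrt(-191 + 259)/2 = 2 - sqrt(17) ≈ -2.1231)
sqrt(-735*(491 - 1075) + (-49837 + E(K))) = sqrt(-735*(491 - 1075) + (-49837 + (2 - sqrt(17)))) = sqrt(-735*(-584) + (-49835 - sqrt(17))) = sqrt(429240 + (-49835 - sqrt(17))) = sqrt(379405 - sqrt(17))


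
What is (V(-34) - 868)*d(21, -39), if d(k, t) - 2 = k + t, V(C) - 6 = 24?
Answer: 13408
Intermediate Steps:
V(C) = 30 (V(C) = 6 + 24 = 30)
d(k, t) = 2 + k + t (d(k, t) = 2 + (k + t) = 2 + k + t)
(V(-34) - 868)*d(21, -39) = (30 - 868)*(2 + 21 - 39) = -838*(-16) = 13408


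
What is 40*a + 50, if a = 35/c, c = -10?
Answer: -90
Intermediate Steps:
a = -7/2 (a = 35/(-10) = 35*(-⅒) = -7/2 ≈ -3.5000)
40*a + 50 = 40*(-7/2) + 50 = -140 + 50 = -90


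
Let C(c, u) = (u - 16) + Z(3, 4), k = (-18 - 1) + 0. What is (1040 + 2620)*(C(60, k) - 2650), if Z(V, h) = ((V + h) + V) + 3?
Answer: -9779520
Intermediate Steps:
k = -19 (k = -19 + 0 = -19)
Z(V, h) = 3 + h + 2*V (Z(V, h) = (h + 2*V) + 3 = 3 + h + 2*V)
C(c, u) = -3 + u (C(c, u) = (u - 16) + (3 + 4 + 2*3) = (-16 + u) + (3 + 4 + 6) = (-16 + u) + 13 = -3 + u)
(1040 + 2620)*(C(60, k) - 2650) = (1040 + 2620)*((-3 - 19) - 2650) = 3660*(-22 - 2650) = 3660*(-2672) = -9779520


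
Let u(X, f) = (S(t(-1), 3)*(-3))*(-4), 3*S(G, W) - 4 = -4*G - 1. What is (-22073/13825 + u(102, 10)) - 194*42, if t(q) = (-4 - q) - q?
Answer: -112059873/13825 ≈ -8105.6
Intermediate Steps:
t(q) = -4 - 2*q
S(G, W) = 1 - 4*G/3 (S(G, W) = 4/3 + (-4*G - 1)/3 = 4/3 + (-1 - 4*G)/3 = 4/3 + (-⅓ - 4*G/3) = 1 - 4*G/3)
u(X, f) = 44 (u(X, f) = ((1 - 4*(-4 - 2*(-1))/3)*(-3))*(-4) = ((1 - 4*(-4 + 2)/3)*(-3))*(-4) = ((1 - 4/3*(-2))*(-3))*(-4) = ((1 + 8/3)*(-3))*(-4) = ((11/3)*(-3))*(-4) = -11*(-4) = 44)
(-22073/13825 + u(102, 10)) - 194*42 = (-22073/13825 + 44) - 194*42 = (-22073*1/13825 + 44) - 8148 = (-22073/13825 + 44) - 8148 = 586227/13825 - 8148 = -112059873/13825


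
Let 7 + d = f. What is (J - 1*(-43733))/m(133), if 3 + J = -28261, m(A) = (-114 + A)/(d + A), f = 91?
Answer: 3356773/19 ≈ 1.7667e+5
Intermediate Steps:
d = 84 (d = -7 + 91 = 84)
m(A) = (-114 + A)/(84 + A)
J = -28264 (J = -3 - 28261 = -28264)
(J - 1*(-43733))/m(133) = (-28264 - 1*(-43733))/(((-114 + 133)/(84 + 133))) = (-28264 + 43733)/((19/217)) = 15469/(((1/217)*19)) = 15469/(19/217) = 15469*(217/19) = 3356773/19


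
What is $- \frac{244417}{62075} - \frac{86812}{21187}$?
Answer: $- \frac{10567317879}{1315183025} \approx -8.0349$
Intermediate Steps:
$- \frac{244417}{62075} - \frac{86812}{21187} = - \frac{10567317879}{1315183025}$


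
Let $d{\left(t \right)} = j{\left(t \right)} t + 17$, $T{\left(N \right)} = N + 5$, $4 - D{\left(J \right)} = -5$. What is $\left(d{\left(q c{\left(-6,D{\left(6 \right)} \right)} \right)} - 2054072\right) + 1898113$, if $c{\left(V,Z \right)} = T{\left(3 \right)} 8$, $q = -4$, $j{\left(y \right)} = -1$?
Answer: $-155686$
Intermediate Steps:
$D{\left(J \right)} = 9$ ($D{\left(J \right)} = 4 - -5 = 4 + 5 = 9$)
$T{\left(N \right)} = 5 + N$
$c{\left(V,Z \right)} = 64$ ($c{\left(V,Z \right)} = \left(5 + 3\right) 8 = 8 \cdot 8 = 64$)
$d{\left(t \right)} = 17 - t$ ($d{\left(t \right)} = - t + 17 = 17 - t$)
$\left(d{\left(q c{\left(-6,D{\left(6 \right)} \right)} \right)} - 2054072\right) + 1898113 = \left(\left(17 - \left(-4\right) 64\right) - 2054072\right) + 1898113 = \left(\left(17 - -256\right) - 2054072\right) + 1898113 = \left(\left(17 + 256\right) - 2054072\right) + 1898113 = \left(273 - 2054072\right) + 1898113 = -2053799 + 1898113 = -155686$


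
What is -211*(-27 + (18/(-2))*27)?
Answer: 56970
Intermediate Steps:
-211*(-27 + (18/(-2))*27) = -211*(-27 + (18*(-½))*27) = -211*(-27 - 9*27) = -211*(-27 - 243) = -211*(-270) = 56970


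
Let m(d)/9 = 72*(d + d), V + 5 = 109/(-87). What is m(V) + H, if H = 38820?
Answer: 890772/29 ≈ 30716.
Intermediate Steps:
V = -544/87 (V = -5 + 109/(-87) = -5 + 109*(-1/87) = -5 - 109/87 = -544/87 ≈ -6.2529)
m(d) = 1296*d (m(d) = 9*(72*(d + d)) = 9*(72*(2*d)) = 9*(144*d) = 1296*d)
m(V) + H = 1296*(-544/87) + 38820 = -235008/29 + 38820 = 890772/29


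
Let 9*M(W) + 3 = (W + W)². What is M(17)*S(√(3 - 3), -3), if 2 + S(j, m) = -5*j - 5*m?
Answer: 14989/9 ≈ 1665.4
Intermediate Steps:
M(W) = -⅓ + 4*W²/9 (M(W) = -⅓ + (W + W)²/9 = -⅓ + (2*W)²/9 = -⅓ + (4*W²)/9 = -⅓ + 4*W²/9)
S(j, m) = -2 - 5*j - 5*m (S(j, m) = -2 + (-5*j - 5*m) = -2 - 5*j - 5*m)
M(17)*S(√(3 - 3), -3) = (-⅓ + (4/9)*17²)*(-2 - 5*√(3 - 3) - 5*(-3)) = (-⅓ + (4/9)*289)*(-2 - 5*√0 + 15) = (-⅓ + 1156/9)*(-2 - 5*0 + 15) = 1153*(-2 + 0 + 15)/9 = (1153/9)*13 = 14989/9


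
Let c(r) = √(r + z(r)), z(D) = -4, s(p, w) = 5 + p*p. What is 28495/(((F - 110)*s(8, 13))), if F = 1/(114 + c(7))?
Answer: -13574220140/3615375083 + 28495*√3/10846125249 ≈ -3.7546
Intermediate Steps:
s(p, w) = 5 + p²
c(r) = √(-4 + r) (c(r) = √(r - 4) = √(-4 + r))
F = 1/(114 + √3) (F = 1/(114 + √(-4 + 7)) = 1/(114 + √3) ≈ 0.0086406)
28495/(((F - 110)*s(8, 13))) = 28495/((((38/4331 - √3/12993) - 110)*(5 + 8²))) = 28495/(((-476372/4331 - √3/12993)*(5 + 64))) = 28495/(((-476372/4331 - √3/12993)*69)) = 28495/(-32869668/4331 - 23*√3/4331)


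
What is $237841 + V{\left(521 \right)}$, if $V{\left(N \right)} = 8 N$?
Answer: $242009$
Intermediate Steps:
$237841 + V{\left(521 \right)} = 237841 + 8 \cdot 521 = 237841 + 4168 = 242009$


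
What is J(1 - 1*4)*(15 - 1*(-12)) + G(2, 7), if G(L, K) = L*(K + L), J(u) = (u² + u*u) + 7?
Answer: 693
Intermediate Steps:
J(u) = 7 + 2*u² (J(u) = (u² + u²) + 7 = 2*u² + 7 = 7 + 2*u²)
J(1 - 1*4)*(15 - 1*(-12)) + G(2, 7) = (7 + 2*(1 - 1*4)²)*(15 - 1*(-12)) + 2*(7 + 2) = (7 + 2*(1 - 4)²)*(15 + 12) + 2*9 = (7 + 2*(-3)²)*27 + 18 = (7 + 2*9)*27 + 18 = (7 + 18)*27 + 18 = 25*27 + 18 = 675 + 18 = 693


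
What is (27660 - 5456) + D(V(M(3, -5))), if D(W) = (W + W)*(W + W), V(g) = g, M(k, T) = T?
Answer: 22304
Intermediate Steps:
D(W) = 4*W**2 (D(W) = (2*W)*(2*W) = 4*W**2)
(27660 - 5456) + D(V(M(3, -5))) = (27660 - 5456) + 4*(-5)**2 = 22204 + 4*25 = 22204 + 100 = 22304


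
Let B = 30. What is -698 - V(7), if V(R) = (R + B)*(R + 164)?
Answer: -7025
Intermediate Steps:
V(R) = (30 + R)*(164 + R) (V(R) = (R + 30)*(R + 164) = (30 + R)*(164 + R))
-698 - V(7) = -698 - (4920 + 7² + 194*7) = -698 - (4920 + 49 + 1358) = -698 - 1*6327 = -698 - 6327 = -7025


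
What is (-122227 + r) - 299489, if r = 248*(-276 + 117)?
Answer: -461148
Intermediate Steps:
r = -39432 (r = 248*(-159) = -39432)
(-122227 + r) - 299489 = (-122227 - 39432) - 299489 = -161659 - 299489 = -461148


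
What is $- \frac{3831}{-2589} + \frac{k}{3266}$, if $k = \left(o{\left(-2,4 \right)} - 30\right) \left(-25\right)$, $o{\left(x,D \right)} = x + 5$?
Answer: $\frac{4753207}{2818558} \approx 1.6864$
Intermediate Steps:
$o{\left(x,D \right)} = 5 + x$
$k = 675$ ($k = \left(\left(5 - 2\right) - 30\right) \left(-25\right) = \left(3 - 30\right) \left(-25\right) = \left(-27\right) \left(-25\right) = 675$)
$- \frac{3831}{-2589} + \frac{k}{3266} = - \frac{3831}{-2589} + \frac{675}{3266} = \left(-3831\right) \left(- \frac{1}{2589}\right) + 675 \cdot \frac{1}{3266} = \frac{1277}{863} + \frac{675}{3266} = \frac{4753207}{2818558}$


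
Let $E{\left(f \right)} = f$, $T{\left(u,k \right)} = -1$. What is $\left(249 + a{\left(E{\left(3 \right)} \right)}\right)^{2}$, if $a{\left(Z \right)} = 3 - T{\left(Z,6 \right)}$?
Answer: $64009$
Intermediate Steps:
$a{\left(Z \right)} = 4$ ($a{\left(Z \right)} = 3 - -1 = 3 + 1 = 4$)
$\left(249 + a{\left(E{\left(3 \right)} \right)}\right)^{2} = \left(249 + 4\right)^{2} = 253^{2} = 64009$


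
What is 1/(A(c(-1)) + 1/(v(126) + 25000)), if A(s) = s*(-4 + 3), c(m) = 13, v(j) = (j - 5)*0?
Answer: -25000/324999 ≈ -0.076923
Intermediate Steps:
v(j) = 0 (v(j) = (-5 + j)*0 = 0)
A(s) = -s (A(s) = s*(-1) = -s)
1/(A(c(-1)) + 1/(v(126) + 25000)) = 1/(-1*13 + 1/(0 + 25000)) = 1/(-13 + 1/25000) = 1/(-324999/25000) = -25000/324999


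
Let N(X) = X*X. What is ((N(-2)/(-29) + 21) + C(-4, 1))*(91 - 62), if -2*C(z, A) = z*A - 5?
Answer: 1471/2 ≈ 735.50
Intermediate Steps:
N(X) = X²
C(z, A) = 5/2 - A*z/2 (C(z, A) = -(z*A - 5)/2 = -(A*z - 5)/2 = -(-5 + A*z)/2 = 5/2 - A*z/2)
((N(-2)/(-29) + 21) + C(-4, 1))*(91 - 62) = (((-2)²/(-29) + 21) + (5/2 - ½*1*(-4)))*(91 - 62) = ((4*(-1/29) + 21) + (5/2 + 2))*29 = ((-4/29 + 21) + 9/2)*29 = (605/29 + 9/2)*29 = (1471/58)*29 = 1471/2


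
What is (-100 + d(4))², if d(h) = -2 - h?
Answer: 11236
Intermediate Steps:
(-100 + d(4))² = (-100 + (-2 - 1*4))² = (-100 + (-2 - 4))² = (-100 - 6)² = (-106)² = 11236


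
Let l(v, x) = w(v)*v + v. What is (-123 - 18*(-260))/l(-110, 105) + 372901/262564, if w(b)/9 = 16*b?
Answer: 325449093719/228731315780 ≈ 1.4228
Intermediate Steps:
w(b) = 144*b (w(b) = 9*(16*b) = 144*b)
l(v, x) = v + 144*v² (l(v, x) = (144*v)*v + v = 144*v² + v = v + 144*v²)
(-123 - 18*(-260))/l(-110, 105) + 372901/262564 = (-123 - 18*(-260))/((-110*(1 + 144*(-110)))) + 372901/262564 = (-123 + 4680)/((-110*(1 - 15840))) + 372901*(1/262564) = 4557/((-110*(-15839))) + 372901/262564 = 4557/1742290 + 372901/262564 = 325449093719/228731315780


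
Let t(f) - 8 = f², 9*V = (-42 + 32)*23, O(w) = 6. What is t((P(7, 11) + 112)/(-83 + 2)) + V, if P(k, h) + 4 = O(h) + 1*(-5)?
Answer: -103301/6561 ≈ -15.745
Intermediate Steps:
P(k, h) = -3 (P(k, h) = -4 + (6 + 1*(-5)) = -4 + (6 - 5) = -4 + 1 = -3)
V = -230/9 (V = ((-42 + 32)*23)/9 = (-10*23)/9 = (⅑)*(-230) = -230/9 ≈ -25.556)
t(f) = 8 + f²
t((P(7, 11) + 112)/(-83 + 2)) + V = (8 + ((-3 + 112)/(-83 + 2))²) - 230/9 = (8 + (109/(-81))²) - 230/9 = (8 + (109*(-1/81))²) - 230/9 = (8 + (-109/81)²) - 230/9 = (8 + 11881/6561) - 230/9 = 64369/6561 - 230/9 = -103301/6561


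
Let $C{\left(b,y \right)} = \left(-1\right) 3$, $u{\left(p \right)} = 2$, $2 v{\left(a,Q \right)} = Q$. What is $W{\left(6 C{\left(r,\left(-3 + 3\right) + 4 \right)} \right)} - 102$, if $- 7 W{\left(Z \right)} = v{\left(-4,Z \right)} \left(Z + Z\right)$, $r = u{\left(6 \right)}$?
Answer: $- \frac{1038}{7} \approx -148.29$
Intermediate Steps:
$v{\left(a,Q \right)} = \frac{Q}{2}$
$r = 2$
$C{\left(b,y \right)} = -3$
$W{\left(Z \right)} = - \frac{Z^{2}}{7}$ ($W{\left(Z \right)} = - \frac{\frac{Z}{2} \left(Z + Z\right)}{7} = - \frac{\frac{Z}{2} \cdot 2 Z}{7} = - \frac{Z^{2}}{7}$)
$W{\left(6 C{\left(r,\left(-3 + 3\right) + 4 \right)} \right)} - 102 = - \frac{\left(6 \left(-3\right)\right)^{2}}{7} - 102 = - \frac{\left(-18\right)^{2}}{7} - 102 = \left(- \frac{1}{7}\right) 324 - 102 = - \frac{324}{7} - 102 = - \frac{1038}{7}$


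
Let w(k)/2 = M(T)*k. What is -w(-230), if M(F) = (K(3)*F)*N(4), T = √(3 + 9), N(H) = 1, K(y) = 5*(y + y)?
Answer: 27600*√3 ≈ 47805.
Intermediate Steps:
K(y) = 10*y (K(y) = 5*(2*y) = 10*y)
T = 2*√3 (T = √12 = 2*√3 ≈ 3.4641)
M(F) = 30*F (M(F) = ((10*3)*F)*1 = (30*F)*1 = 30*F)
w(k) = 120*k*√3 (w(k) = 2*((30*(2*√3))*k) = 2*((60*√3)*k) = 2*(60*k*√3) = 120*k*√3)
-w(-230) = -120*(-230)*√3 = -(-27600)*√3 = 27600*√3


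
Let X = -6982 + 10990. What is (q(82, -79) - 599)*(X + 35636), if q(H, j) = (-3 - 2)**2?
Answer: -22755656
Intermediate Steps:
X = 4008
q(H, j) = 25 (q(H, j) = (-5)**2 = 25)
(q(82, -79) - 599)*(X + 35636) = (25 - 599)*(4008 + 35636) = -574*39644 = -22755656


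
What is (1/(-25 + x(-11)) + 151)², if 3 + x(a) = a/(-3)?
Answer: 121440400/5329 ≈ 22789.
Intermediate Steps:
x(a) = -3 - a/3 (x(a) = -3 + a/(-3) = -3 + a*(-⅓) = -3 - a/3)
(1/(-25 + x(-11)) + 151)² = (1/(-25 + (-3 - ⅓*(-11))) + 151)² = (1/(-25 + (-3 + 11/3)) + 151)² = (1/(-25 + ⅔) + 151)² = (1/(-73/3) + 151)² = (-3/73 + 151)² = (11020/73)² = 121440400/5329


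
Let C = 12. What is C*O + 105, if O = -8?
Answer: 9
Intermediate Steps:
C*O + 105 = 12*(-8) + 105 = -96 + 105 = 9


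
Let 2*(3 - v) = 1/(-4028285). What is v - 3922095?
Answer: -31598608744439/8056570 ≈ -3.9221e+6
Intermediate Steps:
v = 24169711/8056570 (v = 3 - ½/(-4028285) = 3 - ½*(-1/4028285) = 3 + 1/8056570 = 24169711/8056570 ≈ 3.0000)
v - 3922095 = 24169711/8056570 - 3922095 = -31598608744439/8056570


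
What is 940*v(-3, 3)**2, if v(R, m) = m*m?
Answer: 76140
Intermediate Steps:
v(R, m) = m**2
940*v(-3, 3)**2 = 940*(3**2)**2 = 940*9**2 = 940*81 = 76140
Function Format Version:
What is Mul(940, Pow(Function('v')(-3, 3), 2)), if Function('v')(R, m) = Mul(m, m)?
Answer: 76140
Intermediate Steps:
Function('v')(R, m) = Pow(m, 2)
Mul(940, Pow(Function('v')(-3, 3), 2)) = Mul(940, Pow(Pow(3, 2), 2)) = Mul(940, Pow(9, 2)) = Mul(940, 81) = 76140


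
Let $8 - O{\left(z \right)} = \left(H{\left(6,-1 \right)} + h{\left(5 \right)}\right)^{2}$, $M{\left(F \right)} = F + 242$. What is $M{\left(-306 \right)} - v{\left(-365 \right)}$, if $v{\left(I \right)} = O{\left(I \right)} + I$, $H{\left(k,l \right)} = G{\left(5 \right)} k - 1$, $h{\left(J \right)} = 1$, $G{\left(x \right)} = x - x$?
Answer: $293$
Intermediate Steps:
$M{\left(F \right)} = 242 + F$
$G{\left(x \right)} = 0$
$H{\left(k,l \right)} = -1$ ($H{\left(k,l \right)} = 0 k - 1 = 0 - 1 = -1$)
$O{\left(z \right)} = 8$ ($O{\left(z \right)} = 8 - \left(-1 + 1\right)^{2} = 8 - 0^{2} = 8 - 0 = 8 + 0 = 8$)
$v{\left(I \right)} = 8 + I$
$M{\left(-306 \right)} - v{\left(-365 \right)} = \left(242 - 306\right) - \left(8 - 365\right) = -64 - -357 = -64 + 357 = 293$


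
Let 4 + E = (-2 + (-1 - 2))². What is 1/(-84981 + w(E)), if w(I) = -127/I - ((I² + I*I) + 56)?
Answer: -21/1804426 ≈ -1.1638e-5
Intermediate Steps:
E = 21 (E = -4 + (-2 + (-1 - 2))² = -4 + (-2 - 3)² = -4 + (-5)² = -4 + 25 = 21)
w(I) = -56 - 127/I - 2*I² (w(I) = -127/I - ((I² + I²) + 56) = -127/I - (2*I² + 56) = -127/I - (56 + 2*I²) = -127/I + (-56 - 2*I²) = -56 - 127/I - 2*I²)
1/(-84981 + w(E)) = 1/(-84981 + (-56 - 127/21 - 2*21²)) = 1/(-84981 + (-56 - 127*1/21 - 2*441)) = 1/(-84981 + (-56 - 127/21 - 882)) = 1/(-84981 - 19825/21) = 1/(-1804426/21) = -21/1804426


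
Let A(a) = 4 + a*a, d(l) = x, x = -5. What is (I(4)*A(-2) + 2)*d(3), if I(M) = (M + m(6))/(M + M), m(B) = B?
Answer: -60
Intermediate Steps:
d(l) = -5
A(a) = 4 + a²
I(M) = (6 + M)/(2*M) (I(M) = (M + 6)/(M + M) = (6 + M)/((2*M)) = (6 + M)*(1/(2*M)) = (6 + M)/(2*M))
(I(4)*A(-2) + 2)*d(3) = (((½)*(6 + 4)/4)*(4 + (-2)²) + 2)*(-5) = (((½)*(¼)*10)*(4 + 4) + 2)*(-5) = ((5/4)*8 + 2)*(-5) = (10 + 2)*(-5) = 12*(-5) = -60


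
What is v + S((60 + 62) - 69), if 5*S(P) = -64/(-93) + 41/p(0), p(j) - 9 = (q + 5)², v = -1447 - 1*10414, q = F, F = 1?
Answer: -82728244/6975 ≈ -11861.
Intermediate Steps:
q = 1
v = -11861 (v = -1447 - 10414 = -11861)
p(j) = 45 (p(j) = 9 + (1 + 5)² = 9 + 6² = 9 + 36 = 45)
S(P) = 2231/6975 (S(P) = (-64/(-93) + 41/45)/5 = (-64*(-1/93) + 41*(1/45))/5 = (64/93 + 41/45)/5 = (⅕)*(2231/1395) = 2231/6975)
v + S((60 + 62) - 69) = -11861 + 2231/6975 = -82728244/6975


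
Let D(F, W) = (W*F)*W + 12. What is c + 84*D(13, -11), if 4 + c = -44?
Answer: 133092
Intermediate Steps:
c = -48 (c = -4 - 44 = -48)
D(F, W) = 12 + F*W² (D(F, W) = (F*W)*W + 12 = F*W² + 12 = 12 + F*W²)
c + 84*D(13, -11) = -48 + 84*(12 + 13*(-11)²) = -48 + 84*(12 + 13*121) = -48 + 84*(12 + 1573) = -48 + 84*1585 = -48 + 133140 = 133092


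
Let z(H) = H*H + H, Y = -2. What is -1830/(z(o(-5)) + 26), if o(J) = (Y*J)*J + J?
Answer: -915/1498 ≈ -0.61081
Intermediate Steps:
o(J) = J - 2*J² (o(J) = (-2*J)*J + J = -2*J² + J = J - 2*J²)
z(H) = H + H² (z(H) = H² + H = H + H²)
-1830/(z(o(-5)) + 26) = -1830/((-5*(1 - 2*(-5)))*(1 - 5*(1 - 2*(-5))) + 26) = -1830/((-5*(1 + 10))*(1 - 5*(1 + 10)) + 26) = -1830/((-5*11)*(1 - 5*11) + 26) = -1830/(-55*(1 - 55) + 26) = -1830/(-55*(-54) + 26) = -1830/(2970 + 26) = -1830/2996 = -1830*1/2996 = -915/1498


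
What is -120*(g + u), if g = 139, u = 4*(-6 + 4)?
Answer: -15720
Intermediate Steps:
u = -8 (u = 4*(-2) = -8)
-120*(g + u) = -120*(139 - 8) = -120*131 = -15720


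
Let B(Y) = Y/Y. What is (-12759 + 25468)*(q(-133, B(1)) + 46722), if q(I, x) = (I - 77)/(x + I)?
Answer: 13063822571/22 ≈ 5.9381e+8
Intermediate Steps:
B(Y) = 1
q(I, x) = (-77 + I)/(I + x)
(-12759 + 25468)*(q(-133, B(1)) + 46722) = (-12759 + 25468)*((-77 - 133)/(-133 + 1) + 46722) = 12709*(-210/(-132) + 46722) = 12709*(-1/132*(-210) + 46722) = 12709*(35/22 + 46722) = 12709*(1027919/22) = 13063822571/22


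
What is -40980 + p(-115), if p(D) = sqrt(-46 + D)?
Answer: -40980 + I*sqrt(161) ≈ -40980.0 + 12.689*I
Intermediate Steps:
-40980 + p(-115) = -40980 + sqrt(-46 - 115) = -40980 + sqrt(-161) = -40980 + I*sqrt(161)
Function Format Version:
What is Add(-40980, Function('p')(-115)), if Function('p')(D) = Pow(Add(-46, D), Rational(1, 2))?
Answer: Add(-40980, Mul(I, Pow(161, Rational(1, 2)))) ≈ Add(-40980., Mul(12.689, I))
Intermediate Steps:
Add(-40980, Function('p')(-115)) = Add(-40980, Pow(Add(-46, -115), Rational(1, 2))) = Add(-40980, Pow(-161, Rational(1, 2))) = Add(-40980, Mul(I, Pow(161, Rational(1, 2))))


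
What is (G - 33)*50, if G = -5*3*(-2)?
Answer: -150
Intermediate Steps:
G = 30 (G = -15*(-2) = 30)
(G - 33)*50 = (30 - 33)*50 = -3*50 = -150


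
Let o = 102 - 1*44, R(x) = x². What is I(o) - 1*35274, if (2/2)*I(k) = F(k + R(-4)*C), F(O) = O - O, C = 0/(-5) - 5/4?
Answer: -35274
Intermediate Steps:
C = -5/4 (C = 0*(-⅕) - 5*¼ = 0 - 5/4 = -5/4 ≈ -1.2500)
o = 58 (o = 102 - 44 = 58)
F(O) = 0
I(k) = 0
I(o) - 1*35274 = 0 - 1*35274 = 0 - 35274 = -35274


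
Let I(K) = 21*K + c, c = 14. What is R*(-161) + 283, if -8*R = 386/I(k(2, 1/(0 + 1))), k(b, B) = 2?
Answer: 13495/32 ≈ 421.72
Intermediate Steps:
I(K) = 14 + 21*K (I(K) = 21*K + 14 = 14 + 21*K)
R = -193/224 (R = -193/(4*(14 + 21*2)) = -193/(4*(14 + 42)) = -193/(4*56) = -1/8*193/28 = -193/224 ≈ -0.86161)
R*(-161) + 283 = -193/224*(-161) + 283 = 4439/32 + 283 = 13495/32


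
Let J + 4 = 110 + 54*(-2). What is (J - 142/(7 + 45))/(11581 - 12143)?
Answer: 123/14612 ≈ 0.0084177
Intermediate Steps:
J = -2 (J = -4 + (110 + 54*(-2)) = -4 + (110 - 108) = -4 + 2 = -2)
(J - 142/(7 + 45))/(11581 - 12143) = (-2 - 142/(7 + 45))/(11581 - 12143) = (-2 - 142/52)/(-562) = (-2 - 142*1/52)*(-1/562) = (-2 - 71/26)*(-1/562) = -123/26*(-1/562) = 123/14612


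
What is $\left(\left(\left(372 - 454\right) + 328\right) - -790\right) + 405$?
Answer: $1441$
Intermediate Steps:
$\left(\left(\left(372 - 454\right) + 328\right) - -790\right) + 405 = \left(\left(-82 + 328\right) + 790\right) + 405 = \left(246 + 790\right) + 405 = 1036 + 405 = 1441$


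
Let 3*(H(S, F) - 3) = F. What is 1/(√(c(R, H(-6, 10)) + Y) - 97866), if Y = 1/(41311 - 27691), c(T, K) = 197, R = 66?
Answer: -1332934920/130449006197579 - 2*√9136095105/130449006197579 ≈ -1.0220e-5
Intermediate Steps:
H(S, F) = 3 + F/3
Y = 1/13620 ≈ 7.3421e-5
1/(√(c(R, H(-6, 10)) + Y) - 97866) = 1/(√(197 + 1/13620) - 97866) = 1/(√(2683141/13620) - 97866) = 1/(√9136095105/6810 - 97866) = 1/(-97866 + √9136095105/6810)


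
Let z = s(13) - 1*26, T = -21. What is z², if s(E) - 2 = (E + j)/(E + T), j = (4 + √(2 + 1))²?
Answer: 787 + 56*√3 ≈ 884.00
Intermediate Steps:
j = (4 + √3)² ≈ 32.856
s(E) = 2 + (E + (4 + √3)²)/(-21 + E) (s(E) = 2 + (E + (4 + √3)²)/(E - 21) = 2 + (E + (4 + √3)²)/(-21 + E))
z = -28 - √3 (z = (-23 + 3*13 + 8*√3)/(-21 + 13) - 1*26 = (-23 + 39 + 8*√3)/(-8) - 26 = -(16 + 8*√3)/8 - 26 = (-2 - √3) - 26 = -28 - √3 ≈ -29.732)
z² = (-28 - √3)²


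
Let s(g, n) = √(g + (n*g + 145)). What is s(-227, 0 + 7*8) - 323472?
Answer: -323472 + I*√12794 ≈ -3.2347e+5 + 113.11*I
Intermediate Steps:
s(g, n) = √(145 + g + g*n) (s(g, n) = √(g + (g*n + 145)) = √(g + (145 + g*n)) = √(145 + g + g*n))
s(-227, 0 + 7*8) - 323472 = √(145 - 227 - 227*(0 + 7*8)) - 323472 = √(145 - 227 - 227*(0 + 56)) - 323472 = √(145 - 227 - 227*56) - 323472 = √(145 - 227 - 12712) - 323472 = √(-12794) - 323472 = I*√12794 - 323472 = -323472 + I*√12794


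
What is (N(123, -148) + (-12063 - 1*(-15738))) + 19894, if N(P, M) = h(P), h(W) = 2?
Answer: 23571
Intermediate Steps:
N(P, M) = 2
(N(123, -148) + (-12063 - 1*(-15738))) + 19894 = (2 + (-12063 - 1*(-15738))) + 19894 = (2 + (-12063 + 15738)) + 19894 = (2 + 3675) + 19894 = 3677 + 19894 = 23571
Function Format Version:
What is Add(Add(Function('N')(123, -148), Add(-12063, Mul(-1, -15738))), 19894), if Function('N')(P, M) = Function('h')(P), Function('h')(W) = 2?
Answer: 23571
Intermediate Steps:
Function('N')(P, M) = 2
Add(Add(Function('N')(123, -148), Add(-12063, Mul(-1, -15738))), 19894) = Add(Add(2, Add(-12063, Mul(-1, -15738))), 19894) = Add(Add(2, Add(-12063, 15738)), 19894) = Add(Add(2, 3675), 19894) = Add(3677, 19894) = 23571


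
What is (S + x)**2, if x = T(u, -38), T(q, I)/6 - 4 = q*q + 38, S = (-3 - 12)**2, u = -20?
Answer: 8277129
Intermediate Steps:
S = 225 (S = (-15)**2 = 225)
T(q, I) = 252 + 6*q**2 (T(q, I) = 24 + 6*(q*q + 38) = 24 + 6*(q**2 + 38) = 24 + 6*(38 + q**2) = 24 + (228 + 6*q**2) = 252 + 6*q**2)
x = 2652 (x = 252 + 6*(-20)**2 = 252 + 6*400 = 252 + 2400 = 2652)
(S + x)**2 = (225 + 2652)**2 = 2877**2 = 8277129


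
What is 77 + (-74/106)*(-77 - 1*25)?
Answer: 7855/53 ≈ 148.21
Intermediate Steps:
77 + (-74/106)*(-77 - 1*25) = 77 + (-74*1/106)*(-77 - 25) = 77 - 37/53*(-102) = 77 + 3774/53 = 7855/53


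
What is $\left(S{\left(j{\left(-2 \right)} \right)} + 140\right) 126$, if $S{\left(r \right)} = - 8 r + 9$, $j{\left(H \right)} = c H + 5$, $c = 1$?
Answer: $15750$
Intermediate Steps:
$j{\left(H \right)} = 5 + H$ ($j{\left(H \right)} = 1 H + 5 = H + 5 = 5 + H$)
$S{\left(r \right)} = 9 - 8 r$
$\left(S{\left(j{\left(-2 \right)} \right)} + 140\right) 126 = \left(\left(9 - 8 \left(5 - 2\right)\right) + 140\right) 126 = \left(\left(9 - 24\right) + 140\right) 126 = \left(-15 + 140\right) 126 = 125 \cdot 126 = 15750$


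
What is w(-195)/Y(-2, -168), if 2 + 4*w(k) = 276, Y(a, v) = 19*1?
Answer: 137/38 ≈ 3.6053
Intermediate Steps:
Y(a, v) = 19
w(k) = 137/2 (w(k) = -1/2 + (1/4)*276 = -1/2 + 69 = 137/2)
w(-195)/Y(-2, -168) = (137/2)/19 = (137/2)*(1/19) = 137/38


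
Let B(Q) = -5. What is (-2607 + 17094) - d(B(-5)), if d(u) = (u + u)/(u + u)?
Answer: 14486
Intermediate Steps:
d(u) = 1 (d(u) = (2*u)/((2*u)) = (2*u)*(1/(2*u)) = 1)
(-2607 + 17094) - d(B(-5)) = (-2607 + 17094) - 1*1 = 14487 - 1 = 14486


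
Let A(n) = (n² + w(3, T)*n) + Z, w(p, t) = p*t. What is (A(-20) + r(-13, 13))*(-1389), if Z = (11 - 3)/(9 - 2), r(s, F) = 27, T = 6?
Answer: -662553/7 ≈ -94650.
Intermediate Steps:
Z = 8/7 ≈ 1.1429
A(n) = 8/7 + n² + 18*n (A(n) = (n² + (3*6)*n) + 8/7 = (n² + 18*n) + 8/7 = 8/7 + n² + 18*n)
(A(-20) + r(-13, 13))*(-1389) = ((8/7 + (-20)² + 18*(-20)) + 27)*(-1389) = ((8/7 + 400 - 360) + 27)*(-1389) = (288/7 + 27)*(-1389) = (477/7)*(-1389) = -662553/7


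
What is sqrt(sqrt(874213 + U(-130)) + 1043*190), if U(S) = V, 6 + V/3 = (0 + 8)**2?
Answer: sqrt(198170 + sqrt(874387)) ≈ 446.21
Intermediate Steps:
V = 174 (V = -18 + 3*(0 + 8)**2 = -18 + 3*8**2 = -18 + 3*64 = -18 + 192 = 174)
U(S) = 174
sqrt(sqrt(874213 + U(-130)) + 1043*190) = sqrt(sqrt(874213 + 174) + 1043*190) = sqrt(sqrt(874387) + 198170) = sqrt(198170 + sqrt(874387))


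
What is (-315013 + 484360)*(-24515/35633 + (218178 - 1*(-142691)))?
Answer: 2177602685713014/35633 ≈ 6.1112e+10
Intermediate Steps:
(-315013 + 484360)*(-24515/35633 + (218178 - 1*(-142691))) = 169347*(-24515*1/35633 + (218178 + 142691)) = 169347*(-24515/35633 + 360869) = 169347*(12858820562/35633) = 2177602685713014/35633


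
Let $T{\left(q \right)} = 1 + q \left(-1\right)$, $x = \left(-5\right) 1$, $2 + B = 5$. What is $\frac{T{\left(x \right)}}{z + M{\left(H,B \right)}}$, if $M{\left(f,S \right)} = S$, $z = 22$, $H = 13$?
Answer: $\frac{6}{25} \approx 0.24$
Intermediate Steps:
$B = 3$ ($B = -2 + 5 = 3$)
$x = -5$
$T{\left(q \right)} = 1 - q$
$\frac{T{\left(x \right)}}{z + M{\left(H,B \right)}} = \frac{1 - -5}{22 + 3} = \frac{1 + 5}{25} = \frac{1}{25} \cdot 6 = \frac{6}{25}$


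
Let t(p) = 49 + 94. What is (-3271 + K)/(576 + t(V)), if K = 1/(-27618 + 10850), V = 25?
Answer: -54848129/12056192 ≈ -4.5494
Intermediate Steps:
t(p) = 143
K = -1/16768 (K = 1/(-16768) = -1/16768 ≈ -5.9637e-5)
(-3271 + K)/(576 + t(V)) = (-3271 - 1/16768)/(576 + 143) = -54848129/16768/719 = -54848129/16768*1/719 = -54848129/12056192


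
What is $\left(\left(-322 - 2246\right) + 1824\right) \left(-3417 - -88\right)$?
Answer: $2476776$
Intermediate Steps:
$\left(\left(-322 - 2246\right) + 1824\right) \left(-3417 - -88\right) = \left(-2568 + 1824\right) \left(-3417 + 88\right) = \left(-744\right) \left(-3329\right) = 2476776$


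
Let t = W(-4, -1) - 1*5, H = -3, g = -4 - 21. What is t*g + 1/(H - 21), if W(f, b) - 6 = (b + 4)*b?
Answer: 1199/24 ≈ 49.958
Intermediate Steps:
g = -25
W(f, b) = 6 + b*(4 + b) (W(f, b) = 6 + (b + 4)*b = 6 + (4 + b)*b = 6 + b*(4 + b))
t = -2 (t = (6 + (-1)² + 4*(-1)) - 1*5 = (6 + 1 - 4) - 5 = 3 - 5 = -2)
t*g + 1/(H - 21) = -2*(-25) + 1/(-3 - 21) = 50 + 1/(-24) = 50 - 1/24 = 1199/24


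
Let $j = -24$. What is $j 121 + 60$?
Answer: $-2844$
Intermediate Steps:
$j 121 + 60 = \left(-24\right) 121 + 60 = -2904 + 60 = -2844$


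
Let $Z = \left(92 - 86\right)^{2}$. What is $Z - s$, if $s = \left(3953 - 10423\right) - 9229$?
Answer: $15735$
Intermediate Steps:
$Z = 36$ ($Z = 6^{2} = 36$)
$s = -15699$ ($s = -6470 - 9229 = -15699$)
$Z - s = 36 - -15699 = 36 + 15699 = 15735$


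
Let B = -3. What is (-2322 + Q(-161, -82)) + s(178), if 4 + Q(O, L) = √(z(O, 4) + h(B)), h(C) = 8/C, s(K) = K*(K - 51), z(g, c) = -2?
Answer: 20280 + I*√42/3 ≈ 20280.0 + 2.1602*I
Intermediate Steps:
s(K) = K*(-51 + K)
Q(O, L) = -4 + I*√42/3 (Q(O, L) = -4 + √(-2 + 8/(-3)) = -4 + √(-2 + 8*(-⅓)) = -4 + √(-2 - 8/3) = -4 + √(-14/3) = -4 + I*√42/3)
(-2322 + Q(-161, -82)) + s(178) = (-2322 + (-4 + I*√42/3)) + 178*(-51 + 178) = (-2326 + I*√42/3) + 178*127 = (-2326 + I*√42/3) + 22606 = 20280 + I*√42/3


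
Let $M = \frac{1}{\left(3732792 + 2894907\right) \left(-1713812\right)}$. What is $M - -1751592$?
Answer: $\frac{19895685576614112095}{11358630078588} \approx 1.7516 \cdot 10^{6}$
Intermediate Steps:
$M = - \frac{1}{11358630078588}$ ($M = \frac{1}{6627699} \left(- \frac{1}{1713812}\right) = - \frac{1}{11358630078588} \approx -8.8039 \cdot 10^{-14}$)
$M - -1751592 = - \frac{1}{11358630078588} - -1751592 = - \frac{1}{11358630078588} + 1751592 = \frac{19895685576614112095}{11358630078588}$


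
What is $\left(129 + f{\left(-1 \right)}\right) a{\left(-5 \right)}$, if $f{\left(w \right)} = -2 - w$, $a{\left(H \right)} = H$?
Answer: $-640$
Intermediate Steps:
$\left(129 + f{\left(-1 \right)}\right) a{\left(-5 \right)} = \left(129 - 1\right) \left(-5\right) = 128 \left(-5\right) = -640$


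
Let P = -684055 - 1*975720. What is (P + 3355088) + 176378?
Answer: 1871691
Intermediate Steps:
P = -1659775 (P = -684055 - 975720 = -1659775)
(P + 3355088) + 176378 = (-1659775 + 3355088) + 176378 = 1695313 + 176378 = 1871691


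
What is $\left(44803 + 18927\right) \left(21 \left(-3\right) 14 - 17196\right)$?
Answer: $-1152110940$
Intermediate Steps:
$\left(44803 + 18927\right) \left(21 \left(-3\right) 14 - 17196\right) = 63730 \left(\left(-63\right) 14 - 17196\right) = 63730 \left(-882 - 17196\right) = 63730 \left(-18078\right) = -1152110940$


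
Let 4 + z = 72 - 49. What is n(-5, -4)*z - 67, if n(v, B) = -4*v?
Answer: 313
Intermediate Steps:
z = 19 (z = -4 + (72 - 49) = -4 + 23 = 19)
n(-5, -4)*z - 67 = -4*(-5)*19 - 67 = 20*19 - 67 = 380 - 67 = 313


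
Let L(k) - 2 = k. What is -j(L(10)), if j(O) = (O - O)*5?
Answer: 0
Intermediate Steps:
L(k) = 2 + k
j(O) = 0 (j(O) = 0*5 = 0)
-j(L(10)) = -1*0 = 0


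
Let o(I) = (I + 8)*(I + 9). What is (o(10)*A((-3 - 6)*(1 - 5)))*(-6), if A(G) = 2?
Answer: -4104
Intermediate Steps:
o(I) = (8 + I)*(9 + I)
(o(10)*A((-3 - 6)*(1 - 5)))*(-6) = ((72 + 10² + 17*10)*2)*(-6) = ((72 + 100 + 170)*2)*(-6) = (342*2)*(-6) = 684*(-6) = -4104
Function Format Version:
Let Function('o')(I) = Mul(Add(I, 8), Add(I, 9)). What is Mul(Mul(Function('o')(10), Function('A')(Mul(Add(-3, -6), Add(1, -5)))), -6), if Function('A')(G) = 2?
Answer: -4104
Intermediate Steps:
Function('o')(I) = Mul(Add(8, I), Add(9, I))
Mul(Mul(Function('o')(10), Function('A')(Mul(Add(-3, -6), Add(1, -5)))), -6) = Mul(Mul(Add(72, Pow(10, 2), Mul(17, 10)), 2), -6) = Mul(Mul(Add(72, 100, 170), 2), -6) = Mul(Mul(342, 2), -6) = Mul(684, -6) = -4104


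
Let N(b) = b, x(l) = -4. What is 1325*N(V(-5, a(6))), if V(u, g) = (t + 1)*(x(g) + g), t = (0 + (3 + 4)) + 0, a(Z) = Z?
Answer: 21200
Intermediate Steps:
t = 7 (t = (0 + 7) + 0 = 7 + 0 = 7)
V(u, g) = -32 + 8*g (V(u, g) = (7 + 1)*(-4 + g) = 8*(-4 + g) = -32 + 8*g)
1325*N(V(-5, a(6))) = 1325*(-32 + 8*6) = 1325*(-32 + 48) = 1325*16 = 21200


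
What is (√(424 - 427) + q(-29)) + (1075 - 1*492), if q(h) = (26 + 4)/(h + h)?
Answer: 16892/29 + I*√3 ≈ 582.48 + 1.732*I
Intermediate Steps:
q(h) = 15/h (q(h) = 30/((2*h)) = 30*(1/(2*h)) = 15/h)
(√(424 - 427) + q(-29)) + (1075 - 1*492) = (√(424 - 427) + 15/(-29)) + (1075 - 1*492) = (√(-3) + 15*(-1/29)) + (1075 - 492) = (I*√3 - 15/29) + 583 = (-15/29 + I*√3) + 583 = 16892/29 + I*√3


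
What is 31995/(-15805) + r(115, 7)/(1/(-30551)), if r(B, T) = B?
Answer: -11105753164/3161 ≈ -3.5134e+6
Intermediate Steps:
31995/(-15805) + r(115, 7)/(1/(-30551)) = 31995/(-15805) + 115/(1/(-30551)) = 31995*(-1/15805) + 115/(-1/30551) = -6399/3161 + 115*(-30551) = -6399/3161 - 3513365 = -11105753164/3161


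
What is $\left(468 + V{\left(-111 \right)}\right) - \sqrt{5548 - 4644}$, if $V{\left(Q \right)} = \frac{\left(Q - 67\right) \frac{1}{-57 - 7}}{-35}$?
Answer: $\frac{524071}{1120} - 2 \sqrt{226} \approx 437.85$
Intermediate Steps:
$V{\left(Q \right)} = - \frac{67}{2240} + \frac{Q}{2240}$ ($V{\left(Q \right)} = \frac{-67 + Q}{-64} \left(- \frac{1}{35}\right) = \left(-67 + Q\right) \left(- \frac{1}{64}\right) \left(- \frac{1}{35}\right) = \left(\frac{67}{64} - \frac{Q}{64}\right) \left(- \frac{1}{35}\right) = - \frac{67}{2240} + \frac{Q}{2240}$)
$\left(468 + V{\left(-111 \right)}\right) - \sqrt{5548 - 4644} = \left(468 + \left(- \frac{67}{2240} + \frac{1}{2240} \left(-111\right)\right)\right) - \sqrt{5548 - 4644} = \left(468 - \frac{89}{1120}\right) - \sqrt{904} = \left(468 - \frac{89}{1120}\right) - 2 \sqrt{226} = \frac{524071}{1120} - 2 \sqrt{226}$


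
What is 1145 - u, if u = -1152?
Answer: 2297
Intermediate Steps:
1145 - u = 1145 - 1*(-1152) = 1145 + 1152 = 2297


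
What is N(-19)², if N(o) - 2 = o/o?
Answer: 9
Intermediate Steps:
N(o) = 3 (N(o) = 2 + o/o = 2 + 1 = 3)
N(-19)² = 3² = 9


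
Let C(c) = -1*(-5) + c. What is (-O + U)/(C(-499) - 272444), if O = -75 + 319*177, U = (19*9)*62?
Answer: 22893/136469 ≈ 0.16775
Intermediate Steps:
U = 10602 (U = 171*62 = 10602)
O = 56388 (O = -75 + 56463 = 56388)
C(c) = 5 + c
(-O + U)/(C(-499) - 272444) = (-1*56388 + 10602)/((5 - 499) - 272444) = (-56388 + 10602)/(-494 - 272444) = -45786/(-272938) = -45786*(-1/272938) = 22893/136469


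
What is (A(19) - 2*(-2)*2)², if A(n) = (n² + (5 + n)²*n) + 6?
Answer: 128119761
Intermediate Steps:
A(n) = 6 + n² + n*(5 + n)² (A(n) = (n² + n*(5 + n)²) + 6 = 6 + n² + n*(5 + n)²)
(A(19) - 2*(-2)*2)² = ((6 + 19² + 19*(5 + 19)²) - 2*(-2)*2)² = ((6 + 361 + 19*24²) + 4*2)² = ((6 + 361 + 19*576) + 8)² = ((6 + 361 + 10944) + 8)² = (11311 + 8)² = 11319² = 128119761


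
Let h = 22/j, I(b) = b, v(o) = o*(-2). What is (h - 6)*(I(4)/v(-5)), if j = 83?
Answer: -952/415 ≈ -2.2940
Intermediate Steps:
v(o) = -2*o
h = 22/83 ≈ 0.26506
(h - 6)*(I(4)/v(-5)) = (22/83 - 6)*(4/((-2*(-5)))) = -1904/(83*10) = -476/83*2/5 = -952/415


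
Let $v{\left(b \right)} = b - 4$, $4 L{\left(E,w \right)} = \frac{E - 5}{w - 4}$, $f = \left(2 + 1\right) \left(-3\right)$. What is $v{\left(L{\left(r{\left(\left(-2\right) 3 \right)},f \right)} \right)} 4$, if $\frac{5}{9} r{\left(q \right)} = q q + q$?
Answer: $- \frac{257}{13} \approx -19.769$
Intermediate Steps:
$f = -9$ ($f = 3 \left(-3\right) = -9$)
$r{\left(q \right)} = \frac{9 q}{5} + \frac{9 q^{2}}{5}$ ($r{\left(q \right)} = \frac{9 \left(q q + q\right)}{5} = \frac{9 \left(q^{2} + q\right)}{5} = \frac{9 \left(q + q^{2}\right)}{5} = \frac{9 q}{5} + \frac{9 q^{2}}{5}$)
$L{\left(E,w \right)} = \frac{-5 + E}{4 \left(-4 + w\right)}$ ($L{\left(E,w \right)} = \frac{\left(E - 5\right) \frac{1}{w - 4}}{4} = \frac{\left(-5 + E\right) \frac{1}{-4 + w}}{4} = \frac{\frac{1}{-4 + w} \left(-5 + E\right)}{4} = \frac{-5 + E}{4 \left(-4 + w\right)}$)
$v{\left(b \right)} = -4 + b$ ($v{\left(b \right)} = b - 4 = -4 + b$)
$v{\left(L{\left(r{\left(\left(-2\right) 3 \right)},f \right)} \right)} 4 = \left(-4 + \frac{-5 + \frac{9 \left(\left(-2\right) 3\right) \left(1 - 6\right)}{5}}{4 \left(-4 - 9\right)}\right) 4 = \left(-4 + \frac{-5 + \frac{9}{5} \left(-6\right) \left(1 - 6\right)}{4 \left(-13\right)}\right) 4 = \left(-4 + \frac{1}{4} \left(- \frac{1}{13}\right) \left(-5 + \frac{9}{5} \left(-6\right) \left(-5\right)\right)\right) 4 = \left(-4 + \frac{1}{4} \left(- \frac{1}{13}\right) \left(-5 + 54\right)\right) 4 = \left(-4 + \frac{1}{4} \left(- \frac{1}{13}\right) 49\right) 4 = \left(-4 - \frac{49}{52}\right) 4 = \left(- \frac{257}{52}\right) 4 = - \frac{257}{13}$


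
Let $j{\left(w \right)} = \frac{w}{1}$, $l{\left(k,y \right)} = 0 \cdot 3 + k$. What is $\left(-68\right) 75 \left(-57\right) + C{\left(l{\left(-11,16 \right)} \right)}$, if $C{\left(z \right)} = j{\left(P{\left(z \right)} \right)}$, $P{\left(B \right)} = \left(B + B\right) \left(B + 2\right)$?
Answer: $290898$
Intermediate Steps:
$P{\left(B \right)} = 2 B \left(2 + B\right)$
$l{\left(k,y \right)} = k$ ($l{\left(k,y \right)} = 0 + k = k$)
$j{\left(w \right)} = w$ ($j{\left(w \right)} = w 1 = w$)
$C{\left(z \right)} = 2 z \left(2 + z\right)$
$\left(-68\right) 75 \left(-57\right) + C{\left(l{\left(-11,16 \right)} \right)} = \left(-68\right) 75 \left(-57\right) + 2 \left(-11\right) \left(2 - 11\right) = \left(-5100\right) \left(-57\right) + 2 \left(-11\right) \left(-9\right) = 290700 + 198 = 290898$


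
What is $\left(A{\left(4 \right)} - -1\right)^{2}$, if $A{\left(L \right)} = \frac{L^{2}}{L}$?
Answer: $25$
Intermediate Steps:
$A{\left(L \right)} = L$
$\left(A{\left(4 \right)} - -1\right)^{2} = \left(4 - -1\right)^{2} = \left(4 + \left(-5 + 6\right)\right)^{2} = \left(4 + 1\right)^{2} = 5^{2} = 25$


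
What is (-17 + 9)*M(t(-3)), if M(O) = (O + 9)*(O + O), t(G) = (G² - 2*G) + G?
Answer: -4032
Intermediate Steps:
t(G) = G² - G
M(O) = 2*O*(9 + O) (M(O) = (9 + O)*(2*O) = 2*O*(9 + O))
(-17 + 9)*M(t(-3)) = (-17 + 9)*(2*(-3*(-1 - 3))*(9 - 3*(-1 - 3))) = -16*(-3*(-4))*(9 - 3*(-4)) = -16*12*(9 + 12) = -16*12*21 = -8*504 = -4032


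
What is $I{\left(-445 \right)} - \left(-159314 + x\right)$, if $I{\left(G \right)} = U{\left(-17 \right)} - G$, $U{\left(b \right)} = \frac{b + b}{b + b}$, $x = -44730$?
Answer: $204490$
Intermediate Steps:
$U{\left(b \right)} = 1$ ($U{\left(b \right)} = \frac{2 b}{2 b} = 2 b \frac{1}{2 b} = 1$)
$I{\left(G \right)} = 1 - G$
$I{\left(-445 \right)} - \left(-159314 + x\right) = \left(1 - -445\right) + \left(159314 - -44730\right) = \left(1 + 445\right) + \left(159314 + 44730\right) = 446 + 204044 = 204490$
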